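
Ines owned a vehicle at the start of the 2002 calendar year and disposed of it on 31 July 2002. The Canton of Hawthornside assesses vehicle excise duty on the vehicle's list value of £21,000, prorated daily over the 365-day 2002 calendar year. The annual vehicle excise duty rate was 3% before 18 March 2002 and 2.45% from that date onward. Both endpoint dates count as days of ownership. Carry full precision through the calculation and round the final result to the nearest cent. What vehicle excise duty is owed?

£322.88

1 January – 17 March 2002: 76 days at 3% → £21,000 × 3% × 76/365 = £131.1781
18 March – 31 July 2002: 136 days at 2.45% → £21,000 × 2.45% × 136/365 = £191.7041
Total = £322.8822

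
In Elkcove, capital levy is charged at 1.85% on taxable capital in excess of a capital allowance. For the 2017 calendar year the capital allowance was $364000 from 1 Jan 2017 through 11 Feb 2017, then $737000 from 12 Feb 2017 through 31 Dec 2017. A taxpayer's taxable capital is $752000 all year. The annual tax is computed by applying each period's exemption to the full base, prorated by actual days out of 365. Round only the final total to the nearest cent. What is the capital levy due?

1 Jan – 11 Feb 2017: 42 days, exemption $364000 → ($752000 − $364000) × 1.85% × 42/365 = $825.9616
12 Feb – 31 Dec 2017: 323 days, exemption $737000 → ($752000 − $737000) × 1.85% × 323/365 = $245.5685
Total = $1071.5301

$1071.53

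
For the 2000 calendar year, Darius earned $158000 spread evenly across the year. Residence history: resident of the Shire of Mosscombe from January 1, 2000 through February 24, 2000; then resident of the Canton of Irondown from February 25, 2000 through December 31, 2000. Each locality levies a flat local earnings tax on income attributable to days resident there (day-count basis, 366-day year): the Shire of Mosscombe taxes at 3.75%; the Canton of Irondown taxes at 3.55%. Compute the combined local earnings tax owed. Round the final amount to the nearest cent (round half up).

The Shire of Mosscombe, January 1 – February 24, 2000: 55 days → $158000 × 3.75% × 55/366 = $890.3689
The Canton of Irondown, February 25 – December 31, 2000: 311 days → $158000 × 3.55% × 311/366 = $4766.1175
Total = $5656.4863

$5656.49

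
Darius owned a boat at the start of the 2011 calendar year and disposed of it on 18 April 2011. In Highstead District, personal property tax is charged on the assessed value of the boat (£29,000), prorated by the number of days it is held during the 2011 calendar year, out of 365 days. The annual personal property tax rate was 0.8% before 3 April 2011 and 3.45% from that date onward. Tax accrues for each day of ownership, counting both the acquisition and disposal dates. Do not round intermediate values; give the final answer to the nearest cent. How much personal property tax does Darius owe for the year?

1 January – 2 April 2011: 92 days at 0.8% → £29,000 × 0.8% × 92/365 = £58.4767
3 April – 18 April 2011: 16 days at 3.45% → £29,000 × 3.45% × 16/365 = £43.8575
Total = £102.3342

£102.33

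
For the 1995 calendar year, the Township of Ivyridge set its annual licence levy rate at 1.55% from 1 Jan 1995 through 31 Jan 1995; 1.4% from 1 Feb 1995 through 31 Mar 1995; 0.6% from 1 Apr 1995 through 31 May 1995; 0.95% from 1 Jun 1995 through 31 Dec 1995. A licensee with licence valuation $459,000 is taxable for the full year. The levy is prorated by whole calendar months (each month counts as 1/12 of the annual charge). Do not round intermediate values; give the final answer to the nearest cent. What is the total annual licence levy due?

1 Jan – 31 Jan 1995: 1 month at 1.55% → $459,000 × 1.55% × 1/12 = $592.8750
1 Feb – 31 Mar 1995: 2 months at 1.4% → $459,000 × 1.4% × 2/12 = $1,071.0000
1 Apr – 31 May 1995: 2 months at 0.6% → $459,000 × 0.6% × 2/12 = $459.0000
1 Jun – 31 Dec 1995: 7 months at 0.95% → $459,000 × 0.95% × 7/12 = $2,543.6250
Total = $4,666.5000

$4,666.50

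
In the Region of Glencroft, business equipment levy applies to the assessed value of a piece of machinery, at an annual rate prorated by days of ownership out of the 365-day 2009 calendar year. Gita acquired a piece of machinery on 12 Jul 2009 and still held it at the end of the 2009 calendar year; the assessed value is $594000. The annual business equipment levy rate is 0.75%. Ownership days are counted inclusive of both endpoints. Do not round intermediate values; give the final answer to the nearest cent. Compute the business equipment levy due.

$2111.55

Days held (12 Jul – 31 Dec 2009): 173 out of 365
Tax = $594000 × 0.75% × 173/365 = $2111.5479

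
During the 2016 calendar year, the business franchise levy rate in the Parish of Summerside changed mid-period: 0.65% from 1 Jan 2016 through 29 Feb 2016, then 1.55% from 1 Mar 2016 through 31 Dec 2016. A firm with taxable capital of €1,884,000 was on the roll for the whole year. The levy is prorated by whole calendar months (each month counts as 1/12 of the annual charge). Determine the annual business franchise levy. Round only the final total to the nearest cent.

1 Jan – 29 Feb 2016: 2 months at 0.65% → €1,884,000 × 0.65% × 2/12 = €2,041.0000
1 Mar – 31 Dec 2016: 10 months at 1.55% → €1,884,000 × 1.55% × 10/12 = €24,335.0000
Total = €26,376.0000

€26,376.00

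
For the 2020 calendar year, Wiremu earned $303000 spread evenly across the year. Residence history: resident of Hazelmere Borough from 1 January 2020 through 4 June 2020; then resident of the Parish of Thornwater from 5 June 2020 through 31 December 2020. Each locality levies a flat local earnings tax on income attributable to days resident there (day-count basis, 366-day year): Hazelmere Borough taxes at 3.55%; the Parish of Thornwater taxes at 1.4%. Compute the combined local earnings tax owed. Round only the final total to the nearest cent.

$7018.67

Hazelmere Borough, 1 January – 4 June 2020: 156 days → $303000 × 3.55% × 156/366 = $4584.7377
The Parish of Thornwater, 5 June – 31 December 2020: 210 days → $303000 × 1.4% × 210/366 = $2433.9344
Total = $7018.6721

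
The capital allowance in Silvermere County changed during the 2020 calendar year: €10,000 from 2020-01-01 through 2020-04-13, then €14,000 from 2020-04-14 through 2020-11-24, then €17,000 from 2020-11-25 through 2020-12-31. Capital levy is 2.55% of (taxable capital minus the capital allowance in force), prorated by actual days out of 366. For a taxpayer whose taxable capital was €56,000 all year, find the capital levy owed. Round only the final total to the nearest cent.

€1,092.25

2020-01-01 to 2020-04-13: 104 days, exemption €10,000 → (€56,000 − €10,000) × 2.55% × 104/366 = €333.3115
2020-04-14 to 2020-11-24: 225 days, exemption €14,000 → (€56,000 − €14,000) × 2.55% × 225/366 = €658.4016
2020-11-25 to 2020-12-31: 37 days, exemption €17,000 → (€56,000 − €17,000) × 2.55% × 37/366 = €100.5369
Total = €1,092.2500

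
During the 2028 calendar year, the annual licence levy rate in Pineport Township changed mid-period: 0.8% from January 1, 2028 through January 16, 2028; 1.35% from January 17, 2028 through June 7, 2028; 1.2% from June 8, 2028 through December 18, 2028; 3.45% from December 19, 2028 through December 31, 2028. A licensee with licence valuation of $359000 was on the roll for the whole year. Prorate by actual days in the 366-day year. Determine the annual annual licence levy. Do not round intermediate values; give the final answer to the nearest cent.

$4742.53

January 1 – January 16, 2028: 16 days at 0.8% → $359000 × 0.8% × 16/366 = $125.5519
January 17 – June 7, 2028: 143 days at 1.35% → $359000 × 1.35% × 143/366 = $1893.5779
June 8 – December 18, 2028: 194 days at 1.2% → $359000 × 1.2% × 194/366 = $2283.4754
December 19 – December 31, 2028: 13 days at 3.45% → $359000 × 3.45% × 13/366 = $439.9221
Total = $4742.5273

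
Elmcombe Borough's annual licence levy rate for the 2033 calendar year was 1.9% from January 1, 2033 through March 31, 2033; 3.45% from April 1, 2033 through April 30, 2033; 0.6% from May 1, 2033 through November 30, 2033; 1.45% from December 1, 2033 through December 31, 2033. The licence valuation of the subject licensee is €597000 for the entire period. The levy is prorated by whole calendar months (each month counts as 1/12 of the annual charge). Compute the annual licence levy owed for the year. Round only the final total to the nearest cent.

January 1 – March 31, 2033: 3 months at 1.9% → €597000 × 1.9% × 3/12 = €2835.7500
April 1 – April 30, 2033: 1 month at 3.45% → €597000 × 3.45% × 1/12 = €1716.3750
May 1 – November 30, 2033: 7 months at 0.6% → €597000 × 0.6% × 7/12 = €2089.5000
December 1 – December 31, 2033: 1 month at 1.45% → €597000 × 1.45% × 1/12 = €721.3750
Total = €7363.0000

€7363.00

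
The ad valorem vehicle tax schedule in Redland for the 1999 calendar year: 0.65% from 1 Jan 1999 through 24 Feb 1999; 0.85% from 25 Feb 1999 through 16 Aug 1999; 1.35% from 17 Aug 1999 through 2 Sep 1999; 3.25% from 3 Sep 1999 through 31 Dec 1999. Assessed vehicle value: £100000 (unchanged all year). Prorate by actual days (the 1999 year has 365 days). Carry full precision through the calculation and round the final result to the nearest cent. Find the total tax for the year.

1 Jan – 24 Feb 1999: 55 days at 0.65% → £100000 × 0.65% × 55/365 = £97.9452
25 Feb – 16 Aug 1999: 173 days at 0.85% → £100000 × 0.85% × 173/365 = £402.8767
17 Aug – 2 Sep 1999: 17 days at 1.35% → £100000 × 1.35% × 17/365 = £62.8767
3 Sep – 31 Dec 1999: 120 days at 3.25% → £100000 × 3.25% × 120/365 = £1068.4932
Total = £1632.1918

£1632.19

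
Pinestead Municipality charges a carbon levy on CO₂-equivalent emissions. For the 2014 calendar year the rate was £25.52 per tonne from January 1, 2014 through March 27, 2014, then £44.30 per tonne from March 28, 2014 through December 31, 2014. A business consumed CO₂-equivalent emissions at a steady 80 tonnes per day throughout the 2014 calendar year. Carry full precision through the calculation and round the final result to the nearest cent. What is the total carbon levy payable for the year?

January 1 – March 27, 2014: 86 days × 80 tonnes/day = 6,880 tonnes at £25.52/tonne → £175,577.60
March 28 – December 31, 2014: 279 days × 80 tonnes/day = 22,320 tonnes at £44.30/tonne → £988,776.00

£1,164,353.60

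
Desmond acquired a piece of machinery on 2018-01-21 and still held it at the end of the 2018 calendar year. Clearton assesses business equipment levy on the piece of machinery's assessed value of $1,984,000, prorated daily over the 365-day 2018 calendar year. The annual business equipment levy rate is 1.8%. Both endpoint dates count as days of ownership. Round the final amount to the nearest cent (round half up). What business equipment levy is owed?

Days held (2018-01-21 to 2018-12-31): 345 out of 365
Tax = $1,984,000 × 1.8% × 345/365 = $33,755.1781

$33,755.18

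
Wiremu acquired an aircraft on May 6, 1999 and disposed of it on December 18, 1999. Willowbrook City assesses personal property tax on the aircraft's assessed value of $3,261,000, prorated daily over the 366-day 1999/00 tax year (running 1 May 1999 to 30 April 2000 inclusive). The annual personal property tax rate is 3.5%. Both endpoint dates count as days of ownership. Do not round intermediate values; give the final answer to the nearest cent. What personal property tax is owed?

$70,788.65

Days held (May 6 – December 18, 1999): 227 out of 366
Tax = $3,261,000 × 3.5% × 227/366 = $70,788.6475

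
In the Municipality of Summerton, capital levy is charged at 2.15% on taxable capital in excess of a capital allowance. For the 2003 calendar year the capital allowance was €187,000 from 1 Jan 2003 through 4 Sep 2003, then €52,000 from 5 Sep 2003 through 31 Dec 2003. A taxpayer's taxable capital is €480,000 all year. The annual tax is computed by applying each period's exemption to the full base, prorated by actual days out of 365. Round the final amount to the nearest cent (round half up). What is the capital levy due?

1 Jan – 4 Sep 2003: 247 days, exemption €187,000 → (€480,000 − €187,000) × 2.15% × 247/365 = €4,262.9493
5 Sep – 31 Dec 2003: 118 days, exemption €52,000 → (€480,000 − €52,000) × 2.15% × 118/365 = €2,974.8932
Total = €7,237.8425

€7,237.84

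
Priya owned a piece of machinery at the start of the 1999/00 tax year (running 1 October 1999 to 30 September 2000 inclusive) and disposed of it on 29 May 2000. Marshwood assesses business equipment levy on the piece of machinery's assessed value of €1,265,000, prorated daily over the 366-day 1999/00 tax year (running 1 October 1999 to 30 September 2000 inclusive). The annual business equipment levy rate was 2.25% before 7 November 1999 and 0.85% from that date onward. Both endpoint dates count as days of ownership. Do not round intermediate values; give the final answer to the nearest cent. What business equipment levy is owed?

1 October – 6 November 1999: 37 days at 2.25% → €1,265,000 × 2.25% × 37/366 = €2,877.3566
7 November 1999 – 29 May 2000: 205 days at 0.85% → €1,265,000 × 0.85% × 205/366 = €6,022.5751
Total = €8,899.9317

€8,899.93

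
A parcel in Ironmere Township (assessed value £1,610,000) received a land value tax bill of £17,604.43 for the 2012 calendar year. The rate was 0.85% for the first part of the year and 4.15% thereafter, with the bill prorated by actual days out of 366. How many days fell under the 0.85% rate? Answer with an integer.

Let d = days at the first rate; then 366 − d days at the second rate.
£1,610,000 × [0.85%·d + 4.15%·(366−d)] / 366 = £17,604.43
Solving gives d = 339, so the new rate took effect on December 5, 2012.

339 days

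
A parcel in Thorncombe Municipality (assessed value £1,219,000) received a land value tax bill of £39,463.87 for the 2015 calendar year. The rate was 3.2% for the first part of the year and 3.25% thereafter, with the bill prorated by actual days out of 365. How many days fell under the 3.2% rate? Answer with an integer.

Let d = days at the first rate; then 365 − d days at the second rate.
£1,219,000 × [3.2%·d + 3.25%·(365−d)] / 365 = £39,463.87
Solving gives d = 92, so the new rate took effect on 3 Apr 2015.

92 days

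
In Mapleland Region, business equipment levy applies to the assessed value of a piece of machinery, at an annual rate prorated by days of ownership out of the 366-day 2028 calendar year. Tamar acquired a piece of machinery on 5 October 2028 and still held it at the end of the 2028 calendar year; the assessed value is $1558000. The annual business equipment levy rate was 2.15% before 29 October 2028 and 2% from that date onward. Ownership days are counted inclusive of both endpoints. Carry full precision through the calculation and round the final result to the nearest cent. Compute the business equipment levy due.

$7645.27

5 October – 28 October 2028: 24 days at 2.15% → $1558000 × 2.15% × 24/366 = $2196.5246
29 October – 31 December 2028: 64 days at 2% → $1558000 × 2% × 64/366 = $5448.7432
Total = $7645.2678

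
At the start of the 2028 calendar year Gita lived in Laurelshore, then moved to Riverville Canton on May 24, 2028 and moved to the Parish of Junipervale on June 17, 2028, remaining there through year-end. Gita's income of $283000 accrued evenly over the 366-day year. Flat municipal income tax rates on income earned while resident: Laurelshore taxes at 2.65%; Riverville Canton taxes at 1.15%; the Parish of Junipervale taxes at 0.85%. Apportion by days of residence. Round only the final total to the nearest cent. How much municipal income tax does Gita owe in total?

Laurelshore, January 1 – May 23, 2028: 144 days → $283000 × 2.65% × 144/366 = $2950.6230
Riverville Canton, May 24 – June 16, 2028: 24 days → $283000 × 1.15% × 24/366 = $213.4098
The Parish of Junipervale, June 17 – December 31, 2028: 198 days → $283000 × 0.85% × 198/366 = $1301.3361
Total = $4465.3689

$4465.37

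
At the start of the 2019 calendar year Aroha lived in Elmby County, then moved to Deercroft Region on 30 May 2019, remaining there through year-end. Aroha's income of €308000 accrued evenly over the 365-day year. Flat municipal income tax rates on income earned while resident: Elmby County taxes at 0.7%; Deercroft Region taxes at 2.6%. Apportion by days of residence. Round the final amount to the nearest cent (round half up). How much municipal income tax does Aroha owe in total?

Elmby County, 1 January – 29 May 2019: 149 days → €308000 × 0.7% × 149/365 = €880.1205
Deercroft Region, 30 May – 31 December 2019: 216 days → €308000 × 2.6% × 216/365 = €4738.9808
Total = €5619.1014

€5619.10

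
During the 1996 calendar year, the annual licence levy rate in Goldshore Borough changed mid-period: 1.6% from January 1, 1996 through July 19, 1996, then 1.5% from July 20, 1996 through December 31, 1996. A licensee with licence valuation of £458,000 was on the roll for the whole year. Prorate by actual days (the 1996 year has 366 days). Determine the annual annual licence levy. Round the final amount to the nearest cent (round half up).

£7,121.52

January 1 – July 19, 1996: 201 days at 1.6% → £458,000 × 1.6% × 201/366 = £4,024.3934
July 20 – December 31, 1996: 165 days at 1.5% → £458,000 × 1.5% × 165/366 = £3,097.1311
Total = £7,121.5246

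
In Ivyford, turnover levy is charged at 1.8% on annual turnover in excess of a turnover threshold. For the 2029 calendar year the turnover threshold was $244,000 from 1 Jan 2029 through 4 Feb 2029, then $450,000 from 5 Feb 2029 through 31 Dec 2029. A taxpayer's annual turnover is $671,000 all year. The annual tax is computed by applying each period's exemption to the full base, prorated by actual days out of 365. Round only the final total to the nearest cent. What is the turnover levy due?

$4,333.56

1 Jan – 4 Feb 2029: 35 days, exemption $244,000 → ($671,000 − $244,000) × 1.8% × 35/365 = $737.0137
5 Feb – 31 Dec 2029: 330 days, exemption $450,000 → ($671,000 − $450,000) × 1.8% × 330/365 = $3,596.5479
Total = $4,333.5616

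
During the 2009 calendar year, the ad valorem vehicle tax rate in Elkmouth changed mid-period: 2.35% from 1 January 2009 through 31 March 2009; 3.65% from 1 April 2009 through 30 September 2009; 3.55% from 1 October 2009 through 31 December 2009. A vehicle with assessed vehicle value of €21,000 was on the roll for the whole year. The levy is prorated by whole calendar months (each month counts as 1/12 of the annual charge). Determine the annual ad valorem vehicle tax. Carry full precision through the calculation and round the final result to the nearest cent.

€693.00

1 January – 31 March 2009: 3 months at 2.35% → €21,000 × 2.35% × 3/12 = €123.3750
1 April – 30 September 2009: 6 months at 3.65% → €21,000 × 3.65% × 6/12 = €383.2500
1 October – 31 December 2009: 3 months at 3.55% → €21,000 × 3.55% × 3/12 = €186.3750
Total = €693.0000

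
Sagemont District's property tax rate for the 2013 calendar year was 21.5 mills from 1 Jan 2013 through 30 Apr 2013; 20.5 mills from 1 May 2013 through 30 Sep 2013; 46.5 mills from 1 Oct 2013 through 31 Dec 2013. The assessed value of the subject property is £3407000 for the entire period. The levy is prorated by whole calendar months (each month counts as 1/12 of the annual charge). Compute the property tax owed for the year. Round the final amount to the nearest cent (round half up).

1 Jan – 30 Apr 2013: 4 months at 21.5 mills → £3407000 × 2.15% × 4/12 = £24416.8333
1 May – 30 Sep 2013: 5 months at 20.5 mills → £3407000 × 2.05% × 5/12 = £29101.4583
1 Oct – 31 Dec 2013: 3 months at 46.5 mills → £3407000 × 4.65% × 3/12 = £39606.3750
Total = £93124.6667

£93124.67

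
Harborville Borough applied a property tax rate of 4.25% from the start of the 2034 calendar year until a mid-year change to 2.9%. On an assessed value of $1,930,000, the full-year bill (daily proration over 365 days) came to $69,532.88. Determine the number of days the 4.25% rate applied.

Let d = days at the first rate; then 365 − d days at the second rate.
$1,930,000 × [4.25%·d + 2.9%·(365−d)] / 365 = $69,532.88
Solving gives d = 190, so the new rate took effect on 10 July 2034.

190 days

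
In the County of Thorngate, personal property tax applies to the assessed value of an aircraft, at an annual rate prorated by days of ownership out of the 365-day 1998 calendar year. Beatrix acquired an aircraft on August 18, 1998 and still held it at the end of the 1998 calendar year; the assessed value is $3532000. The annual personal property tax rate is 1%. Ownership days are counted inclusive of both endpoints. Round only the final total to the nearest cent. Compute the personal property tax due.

$13160.33

Days held (August 18 – December 31, 1998): 136 out of 365
Tax = $3532000 × 1% × 136/365 = $13160.3288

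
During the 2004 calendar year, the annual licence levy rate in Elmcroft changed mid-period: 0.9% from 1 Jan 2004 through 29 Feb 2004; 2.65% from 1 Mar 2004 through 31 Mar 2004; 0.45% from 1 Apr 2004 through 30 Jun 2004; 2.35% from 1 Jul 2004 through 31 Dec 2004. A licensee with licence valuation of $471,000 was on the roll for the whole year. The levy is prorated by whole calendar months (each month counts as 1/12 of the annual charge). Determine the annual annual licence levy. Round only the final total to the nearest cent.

$7,810.75

1 Jan – 29 Feb 2004: 2 months at 0.9% → $471,000 × 0.9% × 2/12 = $706.5000
1 Mar – 31 Mar 2004: 1 month at 2.65% → $471,000 × 2.65% × 1/12 = $1,040.1250
1 Apr – 30 Jun 2004: 3 months at 0.45% → $471,000 × 0.45% × 3/12 = $529.8750
1 Jul – 31 Dec 2004: 6 months at 2.35% → $471,000 × 2.35% × 6/12 = $5,534.2500
Total = $7,810.7500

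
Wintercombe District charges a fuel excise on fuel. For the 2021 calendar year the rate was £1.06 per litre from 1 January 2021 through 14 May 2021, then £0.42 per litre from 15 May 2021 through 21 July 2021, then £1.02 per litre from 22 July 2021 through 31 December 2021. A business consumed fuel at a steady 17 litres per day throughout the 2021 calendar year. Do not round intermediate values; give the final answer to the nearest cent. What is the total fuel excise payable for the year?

1 January – 14 May 2021: 134 days × 17 litres/day = 2,278 litres at £1.06/litre → £2414.68
15 May – 21 July 2021: 68 days × 17 litres/day = 1,156 litres at £0.42/litre → £485.52
22 July – 31 December 2021: 163 days × 17 litres/day = 2,771 litres at £1.02/litre → £2826.42

£5726.62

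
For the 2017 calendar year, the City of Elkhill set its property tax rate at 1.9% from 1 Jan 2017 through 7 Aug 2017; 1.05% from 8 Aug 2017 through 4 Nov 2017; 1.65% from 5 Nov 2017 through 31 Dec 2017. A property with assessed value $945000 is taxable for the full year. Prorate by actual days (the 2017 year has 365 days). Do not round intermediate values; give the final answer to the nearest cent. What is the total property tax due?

$15627.45

1 Jan – 7 Aug 2017: 219 days at 1.9% → $945000 × 1.9% × 219/365 = $10773.0000
8 Aug – 4 Nov 2017: 89 days at 1.05% → $945000 × 1.05% × 89/365 = $2419.4589
5 Nov – 31 Dec 2017: 57 days at 1.65% → $945000 × 1.65% × 57/365 = $2434.9932
Total = $15627.4521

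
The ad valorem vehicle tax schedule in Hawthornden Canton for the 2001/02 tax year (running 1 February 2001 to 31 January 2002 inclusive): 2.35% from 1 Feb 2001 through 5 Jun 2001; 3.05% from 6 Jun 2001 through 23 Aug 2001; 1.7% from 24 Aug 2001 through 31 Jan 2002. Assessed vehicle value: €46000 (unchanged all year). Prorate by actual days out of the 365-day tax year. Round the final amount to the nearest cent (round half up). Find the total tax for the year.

1 Feb – 5 Jun 2001: 125 days at 2.35% → €46000 × 2.35% × 125/365 = €370.2055
6 Jun – 23 Aug 2001: 79 days at 3.05% → €46000 × 3.05% × 79/365 = €303.6630
24 Aug 2001 – 31 Jan 2002: 161 days at 1.7% → €46000 × 1.7% × 161/365 = €344.9370
Total = €1018.8055

€1018.81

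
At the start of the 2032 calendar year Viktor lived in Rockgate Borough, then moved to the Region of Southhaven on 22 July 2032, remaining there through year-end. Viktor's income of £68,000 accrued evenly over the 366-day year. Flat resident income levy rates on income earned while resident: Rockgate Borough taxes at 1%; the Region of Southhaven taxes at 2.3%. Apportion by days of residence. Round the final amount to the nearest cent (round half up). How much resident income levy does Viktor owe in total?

Rockgate Borough, 1 January – 21 July 2032: 203 days → £68,000 × 1% × 203/366 = £377.1585
The Region of Southhaven, 22 July – 31 December 2032: 163 days → £68,000 × 2.3% × 163/366 = £696.5355
Total = £1,073.6940

£1,073.69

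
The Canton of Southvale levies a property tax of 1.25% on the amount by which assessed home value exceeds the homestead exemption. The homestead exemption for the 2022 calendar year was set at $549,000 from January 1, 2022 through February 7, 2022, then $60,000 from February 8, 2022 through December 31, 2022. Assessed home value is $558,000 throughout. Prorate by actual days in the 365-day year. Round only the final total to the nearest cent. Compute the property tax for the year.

January 1 – February 7, 2022: 38 days, exemption $549,000 → ($558,000 − $549,000) × 1.25% × 38/365 = $11.7123
February 8 – December 31, 2022: 327 days, exemption $60,000 → ($558,000 − $60,000) × 1.25% × 327/365 = $5,576.9178
Total = $5,588.6301

$5,588.63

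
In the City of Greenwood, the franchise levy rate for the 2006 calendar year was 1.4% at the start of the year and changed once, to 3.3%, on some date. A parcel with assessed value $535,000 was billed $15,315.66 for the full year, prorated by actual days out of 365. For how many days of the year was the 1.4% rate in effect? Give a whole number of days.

Let d = days at the first rate; then 365 − d days at the second rate.
$535,000 × [1.4%·d + 3.3%·(365−d)] / 365 = $15,315.66
Solving gives d = 84, so the new rate took effect on 26 March 2006.

84 days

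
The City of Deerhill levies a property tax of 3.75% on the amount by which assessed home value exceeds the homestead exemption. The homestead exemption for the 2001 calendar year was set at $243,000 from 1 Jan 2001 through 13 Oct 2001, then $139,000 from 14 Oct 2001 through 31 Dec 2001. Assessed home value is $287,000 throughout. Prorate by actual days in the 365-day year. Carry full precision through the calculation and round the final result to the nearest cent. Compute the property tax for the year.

1 Jan – 13 Oct 2001: 286 days, exemption $243,000 → ($287,000 − $243,000) × 3.75% × 286/365 = $1,292.8767
14 Oct – 31 Dec 2001: 79 days, exemption $139,000 → ($287,000 − $139,000) × 3.75% × 79/365 = $1,201.2329
Total = $2,494.1096

$2,494.11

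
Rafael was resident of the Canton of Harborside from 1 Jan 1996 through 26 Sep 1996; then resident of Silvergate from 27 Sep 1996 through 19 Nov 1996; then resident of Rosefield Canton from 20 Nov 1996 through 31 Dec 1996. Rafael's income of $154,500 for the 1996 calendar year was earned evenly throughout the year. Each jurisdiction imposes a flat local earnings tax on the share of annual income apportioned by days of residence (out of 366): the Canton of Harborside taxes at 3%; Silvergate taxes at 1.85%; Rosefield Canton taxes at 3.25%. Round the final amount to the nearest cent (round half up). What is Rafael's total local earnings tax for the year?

The Canton of Harborside, 1 Jan – 26 Sep 1996: 270 days → $154,500 × 3% × 270/366 = $3,419.2623
Silvergate, 27 Sep – 19 Nov 1996: 54 days → $154,500 × 1.85% × 54/366 = $421.7090
Rosefield Canton, 20 Nov – 31 Dec 1996: 42 days → $154,500 × 3.25% × 42/366 = $576.2090
Total = $4,417.1803

$4,417.18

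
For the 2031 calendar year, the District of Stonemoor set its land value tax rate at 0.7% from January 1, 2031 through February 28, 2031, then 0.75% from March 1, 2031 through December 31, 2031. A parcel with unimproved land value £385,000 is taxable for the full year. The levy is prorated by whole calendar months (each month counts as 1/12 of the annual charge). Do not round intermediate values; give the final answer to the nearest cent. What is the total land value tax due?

£2,855.42

January 1 – February 28, 2031: 2 months at 0.7% → £385,000 × 0.7% × 2/12 = £449.1667
March 1 – December 31, 2031: 10 months at 0.75% → £385,000 × 0.75% × 10/12 = £2,406.2500
Total = £2,855.4167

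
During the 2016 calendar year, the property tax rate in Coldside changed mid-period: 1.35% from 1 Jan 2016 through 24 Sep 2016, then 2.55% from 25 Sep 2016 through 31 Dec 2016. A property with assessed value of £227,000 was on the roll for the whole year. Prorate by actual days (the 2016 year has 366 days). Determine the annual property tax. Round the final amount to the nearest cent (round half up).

£3,793.88

1 Jan – 24 Sep 2016: 268 days at 1.35% → £227,000 × 1.35% × 268/366 = £2,243.9508
25 Sep – 31 Dec 2016: 98 days at 2.55% → £227,000 × 2.55% × 98/366 = £1,549.9262
Total = £3,793.8770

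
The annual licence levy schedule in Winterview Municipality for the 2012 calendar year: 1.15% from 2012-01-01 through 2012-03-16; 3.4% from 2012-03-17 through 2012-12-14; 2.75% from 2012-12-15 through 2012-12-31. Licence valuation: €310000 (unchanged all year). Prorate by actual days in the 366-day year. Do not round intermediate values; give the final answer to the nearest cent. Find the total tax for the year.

€8998.05

2012-01-01 to 2012-03-16: 76 days at 1.15% → €310000 × 1.15% × 76/366 = €740.2732
2012-03-17 to 2012-12-14: 273 days at 3.4% → €310000 × 3.4% × 273/366 = €7861.8033
2012-12-15 to 2012-12-31: 17 days at 2.75% → €310000 × 2.75% × 17/366 = €395.9699
Total = €8998.0464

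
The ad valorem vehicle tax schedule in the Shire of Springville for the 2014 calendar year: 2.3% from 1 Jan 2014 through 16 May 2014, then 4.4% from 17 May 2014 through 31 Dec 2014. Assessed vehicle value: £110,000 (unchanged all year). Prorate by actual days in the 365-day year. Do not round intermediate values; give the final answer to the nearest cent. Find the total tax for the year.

1 Jan – 16 May 2014: 136 days at 2.3% → £110,000 × 2.3% × 136/365 = £942.6849
17 May – 31 Dec 2014: 229 days at 4.4% → £110,000 × 4.4% × 229/365 = £3,036.6027
Total = £3,979.2877

£3,979.29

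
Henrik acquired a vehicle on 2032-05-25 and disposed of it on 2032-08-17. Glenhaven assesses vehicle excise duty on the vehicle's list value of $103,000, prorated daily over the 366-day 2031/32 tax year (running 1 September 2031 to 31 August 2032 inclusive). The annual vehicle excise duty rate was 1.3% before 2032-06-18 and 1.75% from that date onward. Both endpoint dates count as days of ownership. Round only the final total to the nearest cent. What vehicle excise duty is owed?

2032-05-25 to 2032-06-17: 24 days at 1.3% → $103,000 × 1.3% × 24/366 = $87.8033
2032-06-18 to 2032-08-17: 61 days at 1.75% → $103,000 × 1.75% × 61/366 = $300.4167
Total = $388.2199

$388.22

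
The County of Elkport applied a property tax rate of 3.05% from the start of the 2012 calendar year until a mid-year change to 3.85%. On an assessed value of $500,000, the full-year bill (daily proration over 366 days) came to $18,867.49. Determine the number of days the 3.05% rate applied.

Let d = days at the first rate; then 366 − d days at the second rate.
$500,000 × [3.05%·d + 3.85%·(366−d)] / 366 = $18,867.49
Solving gives d = 35, so the new rate took effect on 5 February 2012.

35 days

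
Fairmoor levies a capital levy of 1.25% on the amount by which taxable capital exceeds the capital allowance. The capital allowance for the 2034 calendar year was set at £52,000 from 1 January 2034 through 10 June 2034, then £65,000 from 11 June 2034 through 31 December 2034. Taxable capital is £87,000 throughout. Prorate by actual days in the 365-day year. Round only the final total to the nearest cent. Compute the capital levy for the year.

£346.68

1 January – 10 June 2034: 161 days, exemption £52,000 → (£87,000 − £52,000) × 1.25% × 161/365 = £192.9795
11 June – 31 December 2034: 204 days, exemption £65,000 → (£87,000 − £65,000) × 1.25% × 204/365 = £153.6986
Total = £346.6781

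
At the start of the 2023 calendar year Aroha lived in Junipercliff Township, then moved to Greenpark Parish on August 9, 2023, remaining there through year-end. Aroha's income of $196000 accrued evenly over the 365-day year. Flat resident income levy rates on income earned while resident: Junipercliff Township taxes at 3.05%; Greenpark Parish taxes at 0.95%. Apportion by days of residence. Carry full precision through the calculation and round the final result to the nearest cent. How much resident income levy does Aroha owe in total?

$4342.88

Junipercliff Township, January 1 – August 8, 2023: 220 days → $196000 × 3.05% × 220/365 = $3603.1781
Greenpark Parish, August 9 – December 31, 2023: 145 days → $196000 × 0.95% × 145/365 = $739.6986
Total = $4342.8767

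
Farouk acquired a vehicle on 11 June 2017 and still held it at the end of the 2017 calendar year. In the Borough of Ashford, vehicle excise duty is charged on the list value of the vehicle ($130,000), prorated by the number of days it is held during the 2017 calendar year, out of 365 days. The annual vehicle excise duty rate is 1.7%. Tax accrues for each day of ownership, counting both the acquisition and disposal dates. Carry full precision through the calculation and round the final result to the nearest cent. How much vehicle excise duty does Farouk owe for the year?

Days held (11 June – 31 December 2017): 204 out of 365
Tax = $130,000 × 1.7% × 204/365 = $1,235.1781

$1,235.18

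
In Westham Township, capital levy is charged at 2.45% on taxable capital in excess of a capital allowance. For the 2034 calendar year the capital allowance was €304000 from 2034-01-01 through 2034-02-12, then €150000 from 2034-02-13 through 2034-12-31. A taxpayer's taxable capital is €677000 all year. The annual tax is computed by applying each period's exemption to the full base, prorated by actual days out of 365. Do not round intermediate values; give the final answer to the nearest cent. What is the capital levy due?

2034-01-01 to 2034-02-12: 43 days, exemption €304000 → (€677000 − €304000) × 2.45% × 43/365 = €1076.5904
2034-02-13 to 2034-12-31: 322 days, exemption €150000 → (€677000 − €150000) × 2.45% × 322/365 = €11390.4192
Total = €12467.0096

€12467.01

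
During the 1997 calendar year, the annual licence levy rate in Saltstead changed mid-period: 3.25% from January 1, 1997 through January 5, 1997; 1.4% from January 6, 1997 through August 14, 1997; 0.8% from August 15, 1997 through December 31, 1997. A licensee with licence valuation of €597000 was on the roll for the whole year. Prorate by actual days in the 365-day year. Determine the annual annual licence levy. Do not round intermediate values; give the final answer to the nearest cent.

January 1 – January 5, 1997: 5 days at 3.25% → €597000 × 3.25% × 5/365 = €265.7877
January 6 – August 14, 1997: 221 days at 1.4% → €597000 × 1.4% × 221/365 = €5060.5973
August 15 – December 31, 1997: 139 days at 0.8% → €597000 × 0.8% × 139/365 = €1818.8055
Total = €7145.1904

€7145.19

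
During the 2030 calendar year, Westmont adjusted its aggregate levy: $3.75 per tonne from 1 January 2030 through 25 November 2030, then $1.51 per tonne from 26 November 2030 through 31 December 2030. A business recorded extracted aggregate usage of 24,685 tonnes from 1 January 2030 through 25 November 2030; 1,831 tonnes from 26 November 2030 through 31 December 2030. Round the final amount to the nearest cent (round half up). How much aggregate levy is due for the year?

$95,333.56

1 January – 25 November 2030: 24,685 tonnes at $3.75/tonne → $92,568.75
26 November – 31 December 2030: 1,831 tonnes at $1.51/tonne → $2,764.81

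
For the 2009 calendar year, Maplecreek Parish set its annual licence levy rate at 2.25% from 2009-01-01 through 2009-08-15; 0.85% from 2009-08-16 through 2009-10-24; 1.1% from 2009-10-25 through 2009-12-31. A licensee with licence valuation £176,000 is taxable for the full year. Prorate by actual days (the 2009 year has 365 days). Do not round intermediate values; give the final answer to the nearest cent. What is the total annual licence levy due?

£3,110.38

2009-01-01 to 2009-08-15: 227 days at 2.25% → £176,000 × 2.25% × 227/365 = £2,462.7945
2009-08-16 to 2009-10-24: 70 days at 0.85% → £176,000 × 0.85% × 70/365 = £286.9041
2009-10-25 to 2009-12-31: 68 days at 1.1% → £176,000 × 1.1% × 68/365 = £360.6795
Total = £3,110.3781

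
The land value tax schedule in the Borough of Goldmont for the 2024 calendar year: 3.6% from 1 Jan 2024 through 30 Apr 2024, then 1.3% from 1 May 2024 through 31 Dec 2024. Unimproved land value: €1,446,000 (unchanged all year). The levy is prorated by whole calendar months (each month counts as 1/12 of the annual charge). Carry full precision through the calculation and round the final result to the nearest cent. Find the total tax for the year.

1 Jan – 30 Apr 2024: 4 months at 3.6% → €1,446,000 × 3.6% × 4/12 = €17,352.0000
1 May – 31 Dec 2024: 8 months at 1.3% → €1,446,000 × 1.3% × 8/12 = €12,532.0000
Total = €29,884.0000

€29,884.00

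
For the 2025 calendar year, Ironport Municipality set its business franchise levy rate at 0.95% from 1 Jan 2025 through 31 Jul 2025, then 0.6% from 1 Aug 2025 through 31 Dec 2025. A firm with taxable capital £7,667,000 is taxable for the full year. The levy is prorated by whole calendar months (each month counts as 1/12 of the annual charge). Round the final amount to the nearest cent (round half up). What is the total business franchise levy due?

£61,655.46

1 Jan – 31 Jul 2025: 7 months at 0.95% → £7,667,000 × 0.95% × 7/12 = £42,487.9583
1 Aug – 31 Dec 2025: 5 months at 0.6% → £7,667,000 × 0.6% × 5/12 = £19,167.5000
Total = £61,655.4583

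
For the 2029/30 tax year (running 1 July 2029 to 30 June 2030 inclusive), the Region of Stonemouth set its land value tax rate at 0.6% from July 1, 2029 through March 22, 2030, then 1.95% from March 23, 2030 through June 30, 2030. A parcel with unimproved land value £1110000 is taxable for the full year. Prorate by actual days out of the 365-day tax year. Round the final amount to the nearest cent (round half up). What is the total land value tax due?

July 1, 2029 – March 22, 2030: 265 days at 0.6% → £1110000 × 0.6% × 265/365 = £4835.3425
March 23 – June 30, 2030: 100 days at 1.95% → £1110000 × 1.95% × 100/365 = £5930.1370
Total = £10765.4795

£10765.48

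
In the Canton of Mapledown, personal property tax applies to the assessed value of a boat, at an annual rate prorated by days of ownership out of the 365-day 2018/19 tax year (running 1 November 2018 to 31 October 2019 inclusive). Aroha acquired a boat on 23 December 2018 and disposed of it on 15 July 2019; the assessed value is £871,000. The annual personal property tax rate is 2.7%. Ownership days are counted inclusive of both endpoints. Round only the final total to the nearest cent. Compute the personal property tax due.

£13,208.18

Days held (23 December 2018 – 15 July 2019): 205 out of 365
Tax = £871,000 × 2.7% × 205/365 = £13,208.1781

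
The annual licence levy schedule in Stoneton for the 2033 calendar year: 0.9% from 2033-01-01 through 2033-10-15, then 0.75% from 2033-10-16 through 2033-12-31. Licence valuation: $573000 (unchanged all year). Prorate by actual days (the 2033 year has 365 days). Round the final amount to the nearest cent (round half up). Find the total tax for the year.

2033-01-01 to 2033-10-15: 288 days at 0.9% → $573000 × 0.9% × 288/365 = $4069.0849
2033-10-16 to 2033-12-31: 77 days at 0.75% → $573000 × 0.75% × 77/365 = $906.5959
Total = $4975.6808

$4975.68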